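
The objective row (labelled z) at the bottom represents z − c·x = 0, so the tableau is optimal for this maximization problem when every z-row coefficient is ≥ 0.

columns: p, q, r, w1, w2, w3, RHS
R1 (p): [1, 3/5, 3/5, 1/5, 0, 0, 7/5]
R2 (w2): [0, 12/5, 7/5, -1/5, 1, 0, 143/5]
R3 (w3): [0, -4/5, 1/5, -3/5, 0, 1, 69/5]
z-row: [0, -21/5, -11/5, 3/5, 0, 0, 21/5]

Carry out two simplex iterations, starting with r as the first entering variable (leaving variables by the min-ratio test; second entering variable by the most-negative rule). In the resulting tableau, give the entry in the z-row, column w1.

Ratio test on column r — row 1: (7/5)/(3/5) = 7/3; row 2: (143/5)/(7/5) = 143/7; row 3: (69/5)/(1/5) = 69. Minimum is 7/3 at row 1 (p leaves); pivot element 3/5.
Divide row 1 by 3/5; eliminate column r from the other rows.
Second iteration: most negative z-row entry is -2 in column q, so q enters.
Ratio test on column q — row 1: (7/3)/1 = 7/3; row 2: (76/3)/1 = 76/3; row 3: entry -1 ≤ 0. Minimum is 7/3 at row 1 (r leaves); pivot element 1.
Divide row 1 by 1; eliminate column q from the other rows.
After both pivots, the entry at the z-row, column w1 is 2.

2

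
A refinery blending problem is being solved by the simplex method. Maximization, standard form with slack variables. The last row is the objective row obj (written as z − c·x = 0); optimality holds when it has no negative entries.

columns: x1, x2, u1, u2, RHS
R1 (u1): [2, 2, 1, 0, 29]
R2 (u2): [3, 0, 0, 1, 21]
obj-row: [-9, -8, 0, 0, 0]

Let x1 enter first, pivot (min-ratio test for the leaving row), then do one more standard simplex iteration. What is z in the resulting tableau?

123

Ratio test on column x1 — row 1: 29/2 = 29/2; row 2: 21/3 = 7. Minimum is 7 at row 2 (u2 leaves); pivot element 3.
Pivot on row 2; the obj-row RHS becomes 0 − (-9)·7 = 63.
Next entering variable (most negative obj-row entry -8): x2.
Ratio test on column x2 — row 1: 15/2 = 15/2; row 2: entry 0 ≤ 0. Minimum is 15/2 at row 1 (u1 leaves); pivot element 2.
After the second pivot the obj-row RHS is 63 − (-8)·(15/2) = 123.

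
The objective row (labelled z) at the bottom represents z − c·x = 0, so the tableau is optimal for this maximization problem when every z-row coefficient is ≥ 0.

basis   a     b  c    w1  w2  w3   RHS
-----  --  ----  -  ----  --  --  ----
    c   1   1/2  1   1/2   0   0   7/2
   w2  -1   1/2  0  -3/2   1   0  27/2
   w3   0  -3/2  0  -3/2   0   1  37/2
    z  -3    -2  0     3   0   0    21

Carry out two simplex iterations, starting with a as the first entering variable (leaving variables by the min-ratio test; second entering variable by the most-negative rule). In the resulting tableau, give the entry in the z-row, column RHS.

35

Ratio test on column a — row 1: (7/2)/1 = 7/2; row 2: entry -1 ≤ 0; row 3: entry 0 ≤ 0. Minimum is 7/2 at row 1 (c leaves); pivot element 1.
Divide row 1 by 1; eliminate column a from the other rows.
Second iteration: most negative z-row entry is -1/2 in column b, so b enters.
Ratio test on column b — row 1: (7/2)/(1/2) = 7; row 2: 17/1 = 17; row 3: entry -3/2 ≤ 0. Minimum is 7 at row 1 (a leaves); pivot element 1/2.
Divide row 1 by 1/2; eliminate column b from the other rows.
After both pivots, the entry at the z-row, column RHS is 35.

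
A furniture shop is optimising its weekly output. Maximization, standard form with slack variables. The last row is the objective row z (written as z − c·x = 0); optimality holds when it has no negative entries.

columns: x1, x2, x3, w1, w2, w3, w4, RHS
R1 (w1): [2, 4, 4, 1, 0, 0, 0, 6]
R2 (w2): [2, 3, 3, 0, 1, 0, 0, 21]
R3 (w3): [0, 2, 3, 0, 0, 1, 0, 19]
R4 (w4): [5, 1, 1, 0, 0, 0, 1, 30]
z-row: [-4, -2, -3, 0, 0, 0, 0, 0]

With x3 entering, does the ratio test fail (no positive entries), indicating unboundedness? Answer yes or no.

no

Column x3 has positive entries in row(s) 1, 2, 3, 4, so the ratio test bounds it — not unbounded.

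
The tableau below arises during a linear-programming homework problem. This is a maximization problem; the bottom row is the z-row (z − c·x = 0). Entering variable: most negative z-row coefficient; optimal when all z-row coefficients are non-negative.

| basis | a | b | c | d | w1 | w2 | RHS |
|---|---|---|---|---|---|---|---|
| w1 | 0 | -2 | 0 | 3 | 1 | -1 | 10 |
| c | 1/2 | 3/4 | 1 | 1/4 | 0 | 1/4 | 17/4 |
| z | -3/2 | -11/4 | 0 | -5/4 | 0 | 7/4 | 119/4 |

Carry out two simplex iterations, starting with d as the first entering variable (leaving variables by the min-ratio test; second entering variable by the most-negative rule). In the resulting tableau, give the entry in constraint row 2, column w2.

Ratio test on column d — row 1: 10/3 = 10/3; row 2: (17/4)/(1/4) = 17. Minimum is 10/3 at row 1 (w1 leaves); pivot element 3.
Divide row 1 by 3; eliminate column d from the other rows.
Second iteration: most negative z-row entry is -43/12 in column b, so b enters.
Ratio test on column b — row 1: entry -2/3 ≤ 0; row 2: (41/12)/(11/12) = 41/11. Minimum is 41/11 at row 2 (c leaves); pivot element 11/12.
Divide row 2 by 11/12; eliminate column b from the other rows.
After both pivots, the entry at constraint row 2, column w2 is 4/11.

4/11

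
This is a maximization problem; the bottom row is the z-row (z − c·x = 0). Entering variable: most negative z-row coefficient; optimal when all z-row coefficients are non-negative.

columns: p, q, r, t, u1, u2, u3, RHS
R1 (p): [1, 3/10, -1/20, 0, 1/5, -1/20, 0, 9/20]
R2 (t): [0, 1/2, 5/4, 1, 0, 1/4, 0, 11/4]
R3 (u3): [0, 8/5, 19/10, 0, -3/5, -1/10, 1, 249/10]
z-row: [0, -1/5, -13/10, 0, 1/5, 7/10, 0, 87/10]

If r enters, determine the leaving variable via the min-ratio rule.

t

Column r entries and ratios — p: -1/20 ≤ 0, skip; t: (11/4)/(5/4) = 11/5; u3: (249/10)/(19/10) = 249/19.
Smallest ratio is 11/5 in the row of t, so t leaves.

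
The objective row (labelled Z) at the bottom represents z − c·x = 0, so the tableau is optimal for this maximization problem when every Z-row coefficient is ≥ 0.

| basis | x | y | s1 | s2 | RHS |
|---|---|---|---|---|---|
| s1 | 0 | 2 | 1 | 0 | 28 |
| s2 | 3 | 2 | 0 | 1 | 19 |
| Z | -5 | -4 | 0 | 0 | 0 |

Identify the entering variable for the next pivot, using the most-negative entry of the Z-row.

Negative Z-row entries: x: -5, y: -4.
The most negative is -5 in column x, so x enters.

x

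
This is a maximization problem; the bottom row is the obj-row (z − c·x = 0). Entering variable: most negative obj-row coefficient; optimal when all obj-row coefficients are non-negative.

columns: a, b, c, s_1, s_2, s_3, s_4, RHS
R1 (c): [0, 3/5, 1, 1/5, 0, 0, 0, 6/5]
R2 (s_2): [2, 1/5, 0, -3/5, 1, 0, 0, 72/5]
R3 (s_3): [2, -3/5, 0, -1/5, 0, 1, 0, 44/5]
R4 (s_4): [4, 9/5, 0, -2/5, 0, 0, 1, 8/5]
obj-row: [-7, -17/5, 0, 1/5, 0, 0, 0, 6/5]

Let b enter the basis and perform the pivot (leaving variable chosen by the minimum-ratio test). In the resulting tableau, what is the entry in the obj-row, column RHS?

Ratio test on column b — row 1: (6/5)/(3/5) = 2; row 2: (72/5)/(1/5) = 72; row 3: entry -3/5 ≤ 0; row 4: (8/5)/(9/5) = 8/9. Minimum is 8/9 at row 4 (s_4 leaves); pivot element 9/5.
Divide row 4 by 9/5; eliminate column b from the other rows.
obj-row update in column RHS: 6/5 − (-17/5)·(8/9) = 38/9.

38/9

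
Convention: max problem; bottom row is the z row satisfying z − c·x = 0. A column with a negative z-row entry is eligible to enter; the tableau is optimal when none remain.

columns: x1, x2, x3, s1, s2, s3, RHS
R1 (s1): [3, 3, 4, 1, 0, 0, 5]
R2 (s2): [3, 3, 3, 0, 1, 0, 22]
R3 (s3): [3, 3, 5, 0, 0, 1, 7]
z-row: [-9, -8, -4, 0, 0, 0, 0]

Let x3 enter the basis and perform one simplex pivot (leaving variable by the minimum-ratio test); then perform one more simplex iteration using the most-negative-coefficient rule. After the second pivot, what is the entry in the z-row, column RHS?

Ratio test on column x3 — row 1: 5/4 = 5/4; row 2: 22/3 = 22/3; row 3: 7/5 = 7/5. Minimum is 5/4 at row 1 (s1 leaves); pivot element 4.
Divide row 1 by 4; eliminate column x3 from the other rows.
Second iteration: most negative z-row entry is -6 in column x1, so x1 enters.
Ratio test on column x1 — row 1: (5/4)/(3/4) = 5/3; row 2: (73/4)/(3/4) = 73/3; row 3: entry -3/4 ≤ 0. Minimum is 5/3 at row 1 (x3 leaves); pivot element 3/4.
Divide row 1 by 3/4; eliminate column x1 from the other rows.
After both pivots, the entry at the z-row, column RHS is 15.

15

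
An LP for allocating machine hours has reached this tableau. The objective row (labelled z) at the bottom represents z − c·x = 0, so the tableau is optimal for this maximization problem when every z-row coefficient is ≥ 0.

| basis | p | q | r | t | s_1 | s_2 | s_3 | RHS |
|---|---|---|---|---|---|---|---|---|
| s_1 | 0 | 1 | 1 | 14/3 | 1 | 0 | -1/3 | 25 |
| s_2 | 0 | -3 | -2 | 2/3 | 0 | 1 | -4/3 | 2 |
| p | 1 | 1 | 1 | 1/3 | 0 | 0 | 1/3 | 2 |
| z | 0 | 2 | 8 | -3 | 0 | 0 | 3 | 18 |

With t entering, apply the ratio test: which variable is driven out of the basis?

Column t entries and ratios — s_1: 25/(14/3) = 75/14; s_2: 2/(2/3) = 3; p: 2/(1/3) = 6.
Smallest ratio is 3 in the row of s_2, so s_2 leaves.

s_2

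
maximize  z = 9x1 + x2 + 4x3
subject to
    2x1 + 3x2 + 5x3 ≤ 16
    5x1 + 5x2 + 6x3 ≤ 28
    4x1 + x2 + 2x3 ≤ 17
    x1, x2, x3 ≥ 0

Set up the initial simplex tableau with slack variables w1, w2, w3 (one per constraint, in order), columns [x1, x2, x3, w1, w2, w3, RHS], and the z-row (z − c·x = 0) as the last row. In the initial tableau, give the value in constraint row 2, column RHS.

28

The RHS of constraint 2 is b_2 = 28.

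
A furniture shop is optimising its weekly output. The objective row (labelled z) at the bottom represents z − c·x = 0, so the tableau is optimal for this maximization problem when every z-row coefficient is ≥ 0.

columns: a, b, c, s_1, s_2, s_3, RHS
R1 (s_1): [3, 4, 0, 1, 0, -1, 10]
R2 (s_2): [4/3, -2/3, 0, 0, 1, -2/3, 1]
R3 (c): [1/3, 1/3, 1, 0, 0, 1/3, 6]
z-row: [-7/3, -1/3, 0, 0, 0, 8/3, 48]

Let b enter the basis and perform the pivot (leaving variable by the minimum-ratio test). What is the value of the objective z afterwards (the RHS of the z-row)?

293/6

Ratio test on column b — row 1: 10/4 = 5/2; row 2: entry -2/3 ≤ 0; row 3: 6/(1/3) = 18. Minimum is 5/2 at row 1 (s_1 leaves); pivot element 4.
Pivot on row 1; the z-row RHS becomes 48 − (-1/3)·(5/2) = 293/6.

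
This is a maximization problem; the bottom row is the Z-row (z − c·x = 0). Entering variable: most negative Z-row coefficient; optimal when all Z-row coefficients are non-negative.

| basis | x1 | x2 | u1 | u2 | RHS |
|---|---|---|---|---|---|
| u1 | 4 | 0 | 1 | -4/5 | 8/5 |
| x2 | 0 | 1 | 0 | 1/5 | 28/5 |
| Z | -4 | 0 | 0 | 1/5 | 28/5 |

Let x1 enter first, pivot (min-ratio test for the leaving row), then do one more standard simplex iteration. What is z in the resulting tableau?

24

Ratio test on column x1 — row 1: (8/5)/4 = 2/5; row 2: entry 0 ≤ 0. Minimum is 2/5 at row 1 (u1 leaves); pivot element 4.
Pivot on row 1; the Z-row RHS becomes 28/5 − (-4)·(2/5) = 36/5.
Next entering variable (most negative Z-row entry -3/5): u2.
Ratio test on column u2 — row 1: entry -1/5 ≤ 0; row 2: (28/5)/(1/5) = 28. Minimum is 28 at row 2 (x2 leaves); pivot element 1/5.
After the second pivot the Z-row RHS is 36/5 − (-3/5)·28 = 24.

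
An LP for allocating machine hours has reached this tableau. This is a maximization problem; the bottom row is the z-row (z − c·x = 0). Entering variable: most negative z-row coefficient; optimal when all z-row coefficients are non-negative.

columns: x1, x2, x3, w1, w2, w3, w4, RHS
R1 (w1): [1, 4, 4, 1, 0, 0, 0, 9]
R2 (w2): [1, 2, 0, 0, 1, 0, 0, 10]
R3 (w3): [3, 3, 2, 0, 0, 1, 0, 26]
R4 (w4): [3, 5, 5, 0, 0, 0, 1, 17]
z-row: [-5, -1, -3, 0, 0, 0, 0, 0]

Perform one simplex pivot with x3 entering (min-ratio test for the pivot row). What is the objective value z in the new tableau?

Ratio test on column x3 — row 1: 9/4 = 9/4; row 2: entry 0 ≤ 0; row 3: 26/2 = 13; row 4: 17/5 = 17/5. Minimum is 9/4 at row 1 (w1 leaves); pivot element 4.
Pivot on row 1; the z-row RHS becomes 0 − (-3)·(9/4) = 27/4.

27/4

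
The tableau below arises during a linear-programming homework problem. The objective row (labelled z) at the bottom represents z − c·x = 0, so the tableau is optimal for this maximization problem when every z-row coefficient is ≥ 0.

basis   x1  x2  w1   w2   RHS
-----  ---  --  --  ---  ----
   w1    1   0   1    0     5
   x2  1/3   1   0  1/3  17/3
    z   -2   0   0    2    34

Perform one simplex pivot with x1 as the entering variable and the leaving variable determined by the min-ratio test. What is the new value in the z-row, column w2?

2

Ratio test on column x1 — row 1: 5/1 = 5; row 2: (17/3)/(1/3) = 17. Minimum is 5 at row 1 (w1 leaves); pivot element 1.
Divide row 1 by 1; eliminate column x1 from the other rows.
z-row update in column w2: 2 − (-2)·0 = 2.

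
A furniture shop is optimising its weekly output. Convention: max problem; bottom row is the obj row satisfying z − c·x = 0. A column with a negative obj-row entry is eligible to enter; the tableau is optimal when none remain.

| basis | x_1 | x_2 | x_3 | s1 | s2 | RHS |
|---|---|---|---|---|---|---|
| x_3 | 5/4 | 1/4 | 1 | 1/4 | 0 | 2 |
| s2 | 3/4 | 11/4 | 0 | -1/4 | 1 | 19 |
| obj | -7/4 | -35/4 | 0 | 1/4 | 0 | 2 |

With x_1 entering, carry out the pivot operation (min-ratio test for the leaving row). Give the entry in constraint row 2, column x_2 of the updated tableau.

Ratio test on column x_1 — row 1: 2/(5/4) = 8/5; row 2: 19/(3/4) = 76/3. Minimum is 8/5 at row 1 (x_3 leaves); pivot element 5/4.
Divide row 1 by 5/4; eliminate column x_1 from the other rows.
Row 2 update in column x_2: 11/4 − (3/4)·(1/5) = 13/5.

13/5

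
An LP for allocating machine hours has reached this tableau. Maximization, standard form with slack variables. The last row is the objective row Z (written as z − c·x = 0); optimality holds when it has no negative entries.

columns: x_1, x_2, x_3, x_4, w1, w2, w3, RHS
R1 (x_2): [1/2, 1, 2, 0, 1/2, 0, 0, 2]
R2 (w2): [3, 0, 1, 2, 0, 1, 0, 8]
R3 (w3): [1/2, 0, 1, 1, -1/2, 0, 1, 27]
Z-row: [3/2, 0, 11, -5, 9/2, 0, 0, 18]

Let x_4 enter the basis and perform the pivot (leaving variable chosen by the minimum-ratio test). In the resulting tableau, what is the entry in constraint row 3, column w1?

Ratio test on column x_4 — row 1: entry 0 ≤ 0; row 2: 8/2 = 4; row 3: 27/1 = 27. Minimum is 4 at row 2 (w2 leaves); pivot element 2.
Divide row 2 by 2; eliminate column x_4 from the other rows.
Row 3 update in column w1: -1/2 − 1·0 = -1/2.

-1/2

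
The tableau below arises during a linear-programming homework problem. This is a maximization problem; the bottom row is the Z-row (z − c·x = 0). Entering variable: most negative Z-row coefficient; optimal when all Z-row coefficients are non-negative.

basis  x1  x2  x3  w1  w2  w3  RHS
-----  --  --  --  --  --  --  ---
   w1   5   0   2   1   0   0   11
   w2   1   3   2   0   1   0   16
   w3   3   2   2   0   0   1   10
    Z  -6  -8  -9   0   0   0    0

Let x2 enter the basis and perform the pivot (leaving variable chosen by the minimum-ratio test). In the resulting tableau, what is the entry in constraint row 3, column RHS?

Ratio test on column x2 — row 1: entry 0 ≤ 0; row 2: 16/3 = 16/3; row 3: 10/2 = 5. Minimum is 5 at row 3 (w3 leaves); pivot element 2.
Divide row 3 by 2; eliminate column x2 from the other rows.
In the new row 3, the RHS entry is the old entry divided by the pivot: 10/2 = 5.

5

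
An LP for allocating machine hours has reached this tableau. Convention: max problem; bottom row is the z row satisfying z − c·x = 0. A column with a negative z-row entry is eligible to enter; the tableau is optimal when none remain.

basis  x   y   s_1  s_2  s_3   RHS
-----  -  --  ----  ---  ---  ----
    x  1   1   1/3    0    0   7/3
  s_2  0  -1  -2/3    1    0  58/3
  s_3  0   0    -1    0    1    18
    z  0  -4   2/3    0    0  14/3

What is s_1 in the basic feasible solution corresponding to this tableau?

0

s_1 is not in the basis, so in the current basic feasible solution s_1 = 0.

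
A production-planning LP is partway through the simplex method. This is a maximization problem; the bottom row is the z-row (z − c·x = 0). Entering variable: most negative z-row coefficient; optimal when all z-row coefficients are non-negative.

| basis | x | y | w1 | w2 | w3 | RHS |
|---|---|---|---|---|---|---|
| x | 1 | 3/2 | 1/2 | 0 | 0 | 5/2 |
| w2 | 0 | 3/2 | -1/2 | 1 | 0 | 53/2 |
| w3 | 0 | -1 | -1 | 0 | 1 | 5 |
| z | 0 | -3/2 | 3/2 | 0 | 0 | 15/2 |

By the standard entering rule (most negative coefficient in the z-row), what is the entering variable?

y

Negative z-row entries: y: -3/2.
The most negative is -3/2 in column y, so y enters.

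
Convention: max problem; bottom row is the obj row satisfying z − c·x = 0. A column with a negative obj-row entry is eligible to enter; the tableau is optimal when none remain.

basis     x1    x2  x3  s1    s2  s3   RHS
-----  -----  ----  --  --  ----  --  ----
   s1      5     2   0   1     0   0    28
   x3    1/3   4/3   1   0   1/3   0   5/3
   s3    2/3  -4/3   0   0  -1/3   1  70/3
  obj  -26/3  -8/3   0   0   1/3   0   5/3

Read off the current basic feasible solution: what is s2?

0

s2 is not in the basis, so in the current basic feasible solution s2 = 0.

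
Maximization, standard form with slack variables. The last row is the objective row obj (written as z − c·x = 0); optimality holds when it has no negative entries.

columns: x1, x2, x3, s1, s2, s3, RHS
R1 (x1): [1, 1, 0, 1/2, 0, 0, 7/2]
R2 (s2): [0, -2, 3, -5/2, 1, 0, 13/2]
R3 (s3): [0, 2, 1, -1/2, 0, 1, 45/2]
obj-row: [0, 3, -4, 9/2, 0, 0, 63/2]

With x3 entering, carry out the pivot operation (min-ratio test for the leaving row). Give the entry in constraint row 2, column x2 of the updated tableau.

Ratio test on column x3 — row 1: entry 0 ≤ 0; row 2: (13/2)/3 = 13/6; row 3: (45/2)/1 = 45/2. Minimum is 13/6 at row 2 (s2 leaves); pivot element 3.
Divide row 2 by 3; eliminate column x3 from the other rows.
In the new row 2, the x2 entry is the old entry divided by the pivot: (-2)/3 = -2/3.

-2/3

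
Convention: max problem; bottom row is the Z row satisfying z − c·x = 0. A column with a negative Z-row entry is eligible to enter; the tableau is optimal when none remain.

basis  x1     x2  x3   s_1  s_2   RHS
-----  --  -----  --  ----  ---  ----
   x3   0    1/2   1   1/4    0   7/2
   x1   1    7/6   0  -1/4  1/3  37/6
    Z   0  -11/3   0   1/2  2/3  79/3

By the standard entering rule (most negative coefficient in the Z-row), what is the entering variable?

x2

Negative Z-row entries: x2: -11/3.
The most negative is -11/3 in column x2, so x2 enters.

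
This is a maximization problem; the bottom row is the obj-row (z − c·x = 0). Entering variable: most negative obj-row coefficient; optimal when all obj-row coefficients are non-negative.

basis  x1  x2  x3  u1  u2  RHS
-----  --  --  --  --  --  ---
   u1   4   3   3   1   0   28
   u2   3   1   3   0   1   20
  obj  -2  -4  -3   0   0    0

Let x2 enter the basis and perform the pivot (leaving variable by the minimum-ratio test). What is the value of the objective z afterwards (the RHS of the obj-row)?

Ratio test on column x2 — row 1: 28/3 = 28/3; row 2: 20/1 = 20. Minimum is 28/3 at row 1 (u1 leaves); pivot element 3.
Pivot on row 1; the obj-row RHS becomes 0 − (-4)·(28/3) = 112/3.

112/3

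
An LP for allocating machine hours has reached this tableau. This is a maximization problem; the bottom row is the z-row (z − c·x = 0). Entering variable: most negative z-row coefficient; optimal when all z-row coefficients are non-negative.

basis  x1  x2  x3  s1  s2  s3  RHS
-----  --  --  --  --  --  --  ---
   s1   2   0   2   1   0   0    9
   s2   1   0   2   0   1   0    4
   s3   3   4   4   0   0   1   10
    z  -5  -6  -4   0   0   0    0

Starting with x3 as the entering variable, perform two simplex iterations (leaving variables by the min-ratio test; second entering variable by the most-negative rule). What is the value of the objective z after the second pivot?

11

Ratio test on column x3 — row 1: 9/2 = 9/2; row 2: 4/2 = 2; row 3: 10/4 = 5/2. Minimum is 2 at row 2 (s2 leaves); pivot element 2.
Pivot on row 2; the z-row RHS becomes 0 − (-4)·2 = 8.
Next entering variable (most negative z-row entry -6): x2.
Ratio test on column x2 — row 1: entry 0 ≤ 0; row 2: entry 0 ≤ 0; row 3: 2/4 = 1/2. Minimum is 1/2 at row 3 (s3 leaves); pivot element 4.
After the second pivot the z-row RHS is 8 − (-6)·(1/2) = 11.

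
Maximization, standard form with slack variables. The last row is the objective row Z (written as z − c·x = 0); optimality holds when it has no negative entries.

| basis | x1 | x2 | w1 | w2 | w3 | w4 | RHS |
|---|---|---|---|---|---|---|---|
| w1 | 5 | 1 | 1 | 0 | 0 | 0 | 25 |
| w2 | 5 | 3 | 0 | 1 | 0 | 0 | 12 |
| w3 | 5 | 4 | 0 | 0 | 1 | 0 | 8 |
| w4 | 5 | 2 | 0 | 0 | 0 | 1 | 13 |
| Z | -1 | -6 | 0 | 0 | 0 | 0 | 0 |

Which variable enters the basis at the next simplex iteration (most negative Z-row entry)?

Negative Z-row entries: x1: -1, x2: -6.
The most negative is -6 in column x2, so x2 enters.

x2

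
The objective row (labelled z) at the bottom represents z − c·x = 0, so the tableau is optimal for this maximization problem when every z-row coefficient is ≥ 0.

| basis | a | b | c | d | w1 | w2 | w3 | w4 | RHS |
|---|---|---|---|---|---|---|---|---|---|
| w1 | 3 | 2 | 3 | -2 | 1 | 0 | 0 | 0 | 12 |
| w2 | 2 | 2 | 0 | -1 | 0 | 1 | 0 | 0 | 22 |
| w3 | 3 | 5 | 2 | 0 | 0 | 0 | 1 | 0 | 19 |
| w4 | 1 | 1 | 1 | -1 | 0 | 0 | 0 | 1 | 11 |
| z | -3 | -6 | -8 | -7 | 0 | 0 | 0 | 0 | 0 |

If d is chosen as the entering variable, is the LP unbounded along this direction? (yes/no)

Every constraint-row entry in column d is ≤ 0, so increasing d is unbounded.

yes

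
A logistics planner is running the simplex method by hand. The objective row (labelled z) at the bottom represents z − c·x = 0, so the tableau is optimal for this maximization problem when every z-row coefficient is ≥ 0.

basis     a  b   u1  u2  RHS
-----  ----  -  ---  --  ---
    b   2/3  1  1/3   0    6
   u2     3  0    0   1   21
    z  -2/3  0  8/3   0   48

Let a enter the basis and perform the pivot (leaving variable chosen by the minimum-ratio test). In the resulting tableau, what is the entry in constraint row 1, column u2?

-2/9

Ratio test on column a — row 1: 6/(2/3) = 9; row 2: 21/3 = 7. Minimum is 7 at row 2 (u2 leaves); pivot element 3.
Divide row 2 by 3; eliminate column a from the other rows.
Row 1 update in column u2: 0 − (2/3)·(1/3) = -2/9.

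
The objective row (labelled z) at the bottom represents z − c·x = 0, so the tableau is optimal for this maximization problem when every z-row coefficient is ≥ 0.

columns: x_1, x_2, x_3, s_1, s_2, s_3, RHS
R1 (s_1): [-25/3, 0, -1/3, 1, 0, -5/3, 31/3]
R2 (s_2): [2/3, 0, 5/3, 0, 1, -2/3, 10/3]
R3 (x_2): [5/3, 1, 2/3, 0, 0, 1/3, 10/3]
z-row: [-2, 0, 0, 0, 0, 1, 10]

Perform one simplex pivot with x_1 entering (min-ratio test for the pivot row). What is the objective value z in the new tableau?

Ratio test on column x_1 — row 1: entry -25/3 ≤ 0; row 2: (10/3)/(2/3) = 5; row 3: (10/3)/(5/3) = 2. Minimum is 2 at row 3 (x_2 leaves); pivot element 5/3.
Pivot on row 3; the z-row RHS becomes 10 − (-2)·2 = 14.

14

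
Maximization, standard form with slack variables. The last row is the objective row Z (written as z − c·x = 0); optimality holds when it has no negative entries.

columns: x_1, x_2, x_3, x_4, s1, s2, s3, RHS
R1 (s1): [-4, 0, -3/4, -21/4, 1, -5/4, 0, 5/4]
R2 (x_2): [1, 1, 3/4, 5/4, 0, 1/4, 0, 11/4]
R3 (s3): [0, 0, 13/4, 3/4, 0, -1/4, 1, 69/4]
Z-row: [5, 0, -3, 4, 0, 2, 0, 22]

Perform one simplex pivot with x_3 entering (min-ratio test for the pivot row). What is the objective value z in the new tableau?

Ratio test on column x_3 — row 1: entry -3/4 ≤ 0; row 2: (11/4)/(3/4) = 11/3; row 3: (69/4)/(13/4) = 69/13. Minimum is 11/3 at row 2 (x_2 leaves); pivot element 3/4.
Pivot on row 2; the Z-row RHS becomes 22 − (-3)·(11/3) = 33.

33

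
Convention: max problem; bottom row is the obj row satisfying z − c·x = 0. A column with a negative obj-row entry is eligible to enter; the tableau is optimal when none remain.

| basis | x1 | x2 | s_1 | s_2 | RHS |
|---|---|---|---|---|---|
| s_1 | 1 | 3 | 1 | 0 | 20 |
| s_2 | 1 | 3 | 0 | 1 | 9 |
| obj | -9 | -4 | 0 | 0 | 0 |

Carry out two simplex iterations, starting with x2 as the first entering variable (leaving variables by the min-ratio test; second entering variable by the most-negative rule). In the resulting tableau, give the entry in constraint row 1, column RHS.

11

Ratio test on column x2 — row 1: 20/3 = 20/3; row 2: 9/3 = 3. Minimum is 3 at row 2 (s_2 leaves); pivot element 3.
Divide row 2 by 3; eliminate column x2 from the other rows.
Second iteration: most negative obj-row entry is -23/3 in column x1, so x1 enters.
Ratio test on column x1 — row 1: entry 0 ≤ 0; row 2: 3/(1/3) = 9. Minimum is 9 at row 2 (x2 leaves); pivot element 1/3.
Divide row 2 by 1/3; eliminate column x1 from the other rows.
After both pivots, the entry at constraint row 1, column RHS is 11.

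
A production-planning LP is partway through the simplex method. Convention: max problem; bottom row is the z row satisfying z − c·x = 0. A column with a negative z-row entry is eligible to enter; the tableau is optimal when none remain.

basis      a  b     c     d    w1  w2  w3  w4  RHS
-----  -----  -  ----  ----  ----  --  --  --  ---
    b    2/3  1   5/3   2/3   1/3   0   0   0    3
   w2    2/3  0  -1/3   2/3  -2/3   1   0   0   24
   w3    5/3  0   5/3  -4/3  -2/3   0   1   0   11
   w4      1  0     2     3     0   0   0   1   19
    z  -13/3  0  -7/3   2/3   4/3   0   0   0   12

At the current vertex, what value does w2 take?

24

w2 is basic (row 2); its value is the RHS of that row, 24.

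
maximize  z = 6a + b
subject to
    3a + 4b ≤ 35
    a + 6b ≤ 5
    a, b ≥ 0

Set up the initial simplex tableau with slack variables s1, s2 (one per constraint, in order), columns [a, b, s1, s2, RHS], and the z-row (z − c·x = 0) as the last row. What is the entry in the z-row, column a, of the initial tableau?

The z-row carries the negated objective coefficients: the a entry is -6.

-6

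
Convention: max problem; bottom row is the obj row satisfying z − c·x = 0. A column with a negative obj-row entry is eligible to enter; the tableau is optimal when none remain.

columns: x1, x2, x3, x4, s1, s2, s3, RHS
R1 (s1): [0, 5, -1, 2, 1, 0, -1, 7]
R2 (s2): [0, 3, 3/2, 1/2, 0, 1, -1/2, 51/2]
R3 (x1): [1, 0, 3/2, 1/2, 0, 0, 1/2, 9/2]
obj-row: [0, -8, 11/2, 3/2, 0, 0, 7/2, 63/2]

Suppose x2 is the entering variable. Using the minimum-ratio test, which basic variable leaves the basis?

s1

Column x2 entries and ratios — s1: 7/5 = 7/5; s2: (51/2)/3 = 17/2; x1: 0 ≤ 0, skip.
Smallest ratio is 7/5 in the row of s1, so s1 leaves.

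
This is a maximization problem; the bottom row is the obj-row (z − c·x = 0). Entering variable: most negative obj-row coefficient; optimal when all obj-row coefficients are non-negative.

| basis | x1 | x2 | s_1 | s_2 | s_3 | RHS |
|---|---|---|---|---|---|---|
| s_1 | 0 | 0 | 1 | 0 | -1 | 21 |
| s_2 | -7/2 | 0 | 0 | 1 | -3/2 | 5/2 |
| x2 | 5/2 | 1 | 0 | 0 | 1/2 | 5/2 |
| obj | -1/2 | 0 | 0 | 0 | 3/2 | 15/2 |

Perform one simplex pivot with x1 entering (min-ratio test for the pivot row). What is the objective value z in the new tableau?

8

Ratio test on column x1 — row 1: entry 0 ≤ 0; row 2: entry -7/2 ≤ 0; row 3: (5/2)/(5/2) = 1. Minimum is 1 at row 3 (x2 leaves); pivot element 5/2.
Pivot on row 3; the obj-row RHS becomes 15/2 − (-1/2)·1 = 8.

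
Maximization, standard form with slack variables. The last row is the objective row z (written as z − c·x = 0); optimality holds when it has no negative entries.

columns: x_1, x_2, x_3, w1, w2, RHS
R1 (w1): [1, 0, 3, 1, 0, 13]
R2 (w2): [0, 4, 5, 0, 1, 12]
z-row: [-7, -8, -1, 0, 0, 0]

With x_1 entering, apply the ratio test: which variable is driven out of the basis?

Column x_1 entries and ratios — w1: 13/1 = 13; w2: 0 ≤ 0, skip.
Smallest ratio is 13 in the row of w1, so w1 leaves.

w1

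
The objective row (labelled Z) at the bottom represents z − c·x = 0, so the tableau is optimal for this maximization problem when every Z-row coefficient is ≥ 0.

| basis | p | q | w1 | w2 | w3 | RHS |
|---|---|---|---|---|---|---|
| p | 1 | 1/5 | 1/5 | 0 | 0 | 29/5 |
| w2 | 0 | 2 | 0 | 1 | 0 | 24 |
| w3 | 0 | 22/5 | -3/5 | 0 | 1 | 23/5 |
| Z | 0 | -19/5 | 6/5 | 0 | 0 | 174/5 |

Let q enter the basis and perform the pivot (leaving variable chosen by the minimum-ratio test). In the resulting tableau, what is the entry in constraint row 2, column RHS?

Ratio test on column q — row 1: (29/5)/(1/5) = 29; row 2: 24/2 = 12; row 3: (23/5)/(22/5) = 23/22. Minimum is 23/22 at row 3 (w3 leaves); pivot element 22/5.
Divide row 3 by 22/5; eliminate column q from the other rows.
Row 2 update in column RHS: 24 − 2·(23/22) = 241/11.

241/11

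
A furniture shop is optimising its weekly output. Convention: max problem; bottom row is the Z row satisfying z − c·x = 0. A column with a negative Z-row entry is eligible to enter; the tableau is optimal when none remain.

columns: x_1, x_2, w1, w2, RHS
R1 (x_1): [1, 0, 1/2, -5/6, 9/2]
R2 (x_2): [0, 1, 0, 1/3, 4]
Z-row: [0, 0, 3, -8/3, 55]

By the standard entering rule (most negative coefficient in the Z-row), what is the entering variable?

Negative Z-row entries: w2: -8/3.
The most negative is -8/3 in column w2, so w2 enters.

w2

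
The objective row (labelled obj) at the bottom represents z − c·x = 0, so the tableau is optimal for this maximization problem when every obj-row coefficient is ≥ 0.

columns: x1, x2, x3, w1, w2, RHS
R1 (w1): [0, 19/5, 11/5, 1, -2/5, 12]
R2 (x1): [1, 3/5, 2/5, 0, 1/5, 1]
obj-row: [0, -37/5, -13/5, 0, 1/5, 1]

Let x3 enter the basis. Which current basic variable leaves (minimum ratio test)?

Column x3 entries and ratios — w1: 12/(11/5) = 60/11; x1: 1/(2/5) = 5/2.
Smallest ratio is 5/2 in the row of x1, so x1 leaves.

x1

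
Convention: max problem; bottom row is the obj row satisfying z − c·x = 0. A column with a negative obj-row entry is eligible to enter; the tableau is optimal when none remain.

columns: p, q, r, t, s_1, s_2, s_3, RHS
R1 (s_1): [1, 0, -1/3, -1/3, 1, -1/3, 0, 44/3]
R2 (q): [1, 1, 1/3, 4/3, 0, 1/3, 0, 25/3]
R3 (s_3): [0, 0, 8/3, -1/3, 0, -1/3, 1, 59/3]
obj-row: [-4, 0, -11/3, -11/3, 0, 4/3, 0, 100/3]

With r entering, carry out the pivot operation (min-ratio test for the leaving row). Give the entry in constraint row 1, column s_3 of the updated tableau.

1/8

Ratio test on column r — row 1: entry -1/3 ≤ 0; row 2: (25/3)/(1/3) = 25; row 3: (59/3)/(8/3) = 59/8. Minimum is 59/8 at row 3 (s_3 leaves); pivot element 8/3.
Divide row 3 by 8/3; eliminate column r from the other rows.
Row 1 update in column s_3: 0 − (-1/3)·(3/8) = 1/8.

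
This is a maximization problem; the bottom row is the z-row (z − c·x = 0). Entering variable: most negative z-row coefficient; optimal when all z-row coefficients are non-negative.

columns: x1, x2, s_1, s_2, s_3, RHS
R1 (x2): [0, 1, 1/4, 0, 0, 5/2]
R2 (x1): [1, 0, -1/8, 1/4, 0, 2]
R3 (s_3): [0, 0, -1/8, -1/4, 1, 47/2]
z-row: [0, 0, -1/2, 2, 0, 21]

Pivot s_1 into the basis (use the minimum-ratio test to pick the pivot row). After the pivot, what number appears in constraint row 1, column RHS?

Ratio test on column s_1 — row 1: (5/2)/(1/4) = 10; row 2: entry -1/8 ≤ 0; row 3: entry -1/8 ≤ 0. Minimum is 10 at row 1 (x2 leaves); pivot element 1/4.
Divide row 1 by 1/4; eliminate column s_1 from the other rows.
In the new row 1, the RHS entry is the old entry divided by the pivot: (5/2)/(1/4) = 10.

10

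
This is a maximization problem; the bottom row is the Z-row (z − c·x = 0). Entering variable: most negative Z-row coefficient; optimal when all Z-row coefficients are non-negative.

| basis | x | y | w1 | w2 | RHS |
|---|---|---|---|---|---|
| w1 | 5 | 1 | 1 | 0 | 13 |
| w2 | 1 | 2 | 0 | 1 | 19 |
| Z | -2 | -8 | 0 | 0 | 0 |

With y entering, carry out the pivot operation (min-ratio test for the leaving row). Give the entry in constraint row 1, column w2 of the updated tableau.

-1/2

Ratio test on column y — row 1: 13/1 = 13; row 2: 19/2 = 19/2. Minimum is 19/2 at row 2 (w2 leaves); pivot element 2.
Divide row 2 by 2; eliminate column y from the other rows.
Row 1 update in column w2: 0 − 1·(1/2) = -1/2.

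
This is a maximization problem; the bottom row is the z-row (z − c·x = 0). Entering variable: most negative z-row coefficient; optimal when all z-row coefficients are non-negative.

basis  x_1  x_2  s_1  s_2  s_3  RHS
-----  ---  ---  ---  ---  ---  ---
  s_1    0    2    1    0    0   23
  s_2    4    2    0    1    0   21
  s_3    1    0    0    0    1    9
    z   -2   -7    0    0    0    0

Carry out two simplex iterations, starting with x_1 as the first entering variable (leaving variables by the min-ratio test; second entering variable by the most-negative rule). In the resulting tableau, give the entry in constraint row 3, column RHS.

9

Ratio test on column x_1 — row 1: entry 0 ≤ 0; row 2: 21/4 = 21/4; row 3: 9/1 = 9. Minimum is 21/4 at row 2 (s_2 leaves); pivot element 4.
Divide row 2 by 4; eliminate column x_1 from the other rows.
Second iteration: most negative z-row entry is -6 in column x_2, so x_2 enters.
Ratio test on column x_2 — row 1: 23/2 = 23/2; row 2: (21/4)/(1/2) = 21/2; row 3: entry -1/2 ≤ 0. Minimum is 21/2 at row 2 (x_1 leaves); pivot element 1/2.
Divide row 2 by 1/2; eliminate column x_2 from the other rows.
After both pivots, the entry at constraint row 3, column RHS is 9.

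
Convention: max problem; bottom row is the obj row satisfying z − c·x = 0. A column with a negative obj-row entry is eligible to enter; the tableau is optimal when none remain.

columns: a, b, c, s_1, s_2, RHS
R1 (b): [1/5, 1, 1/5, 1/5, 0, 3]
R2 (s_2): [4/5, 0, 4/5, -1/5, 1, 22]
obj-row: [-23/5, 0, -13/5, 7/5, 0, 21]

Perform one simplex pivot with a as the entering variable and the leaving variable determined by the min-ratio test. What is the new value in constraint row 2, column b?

Ratio test on column a — row 1: 3/(1/5) = 15; row 2: 22/(4/5) = 55/2. Minimum is 15 at row 1 (b leaves); pivot element 1/5.
Divide row 1 by 1/5; eliminate column a from the other rows.
Row 2 update in column b: 0 − (4/5)·5 = -4.

-4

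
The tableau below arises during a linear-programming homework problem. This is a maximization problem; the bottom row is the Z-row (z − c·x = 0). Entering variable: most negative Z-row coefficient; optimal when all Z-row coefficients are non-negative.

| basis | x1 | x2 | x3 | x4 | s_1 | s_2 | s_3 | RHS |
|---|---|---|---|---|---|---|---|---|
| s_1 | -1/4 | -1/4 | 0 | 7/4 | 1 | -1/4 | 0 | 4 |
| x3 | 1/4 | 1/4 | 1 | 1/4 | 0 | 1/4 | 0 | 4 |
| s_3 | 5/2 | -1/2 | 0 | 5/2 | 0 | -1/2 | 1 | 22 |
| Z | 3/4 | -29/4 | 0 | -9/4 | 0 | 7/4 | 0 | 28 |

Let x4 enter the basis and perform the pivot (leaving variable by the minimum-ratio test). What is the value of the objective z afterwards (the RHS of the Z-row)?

232/7

Ratio test on column x4 — row 1: 4/(7/4) = 16/7; row 2: 4/(1/4) = 16; row 3: 22/(5/2) = 44/5. Minimum is 16/7 at row 1 (s_1 leaves); pivot element 7/4.
Pivot on row 1; the Z-row RHS becomes 28 − (-9/4)·(16/7) = 232/7.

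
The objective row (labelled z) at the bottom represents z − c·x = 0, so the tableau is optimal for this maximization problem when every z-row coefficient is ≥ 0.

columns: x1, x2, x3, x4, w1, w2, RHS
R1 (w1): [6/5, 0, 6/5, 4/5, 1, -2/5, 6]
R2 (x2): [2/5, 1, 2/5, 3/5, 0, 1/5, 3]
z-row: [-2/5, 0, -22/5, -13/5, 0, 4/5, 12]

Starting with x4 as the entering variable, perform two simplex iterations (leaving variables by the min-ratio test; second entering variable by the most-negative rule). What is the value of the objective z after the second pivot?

33

Ratio test on column x4 — row 1: 6/(4/5) = 15/2; row 2: 3/(3/5) = 5. Minimum is 5 at row 2 (x2 leaves); pivot element 3/5.
Pivot on row 2; the z-row RHS becomes 12 − (-13/5)·5 = 25.
Next entering variable (most negative z-row entry -8/3): x3.
Ratio test on column x3 — row 1: 2/(2/3) = 3; row 2: 5/(2/3) = 15/2. Minimum is 3 at row 1 (w1 leaves); pivot element 2/3.
After the second pivot the z-row RHS is 25 − (-8/3)·3 = 33.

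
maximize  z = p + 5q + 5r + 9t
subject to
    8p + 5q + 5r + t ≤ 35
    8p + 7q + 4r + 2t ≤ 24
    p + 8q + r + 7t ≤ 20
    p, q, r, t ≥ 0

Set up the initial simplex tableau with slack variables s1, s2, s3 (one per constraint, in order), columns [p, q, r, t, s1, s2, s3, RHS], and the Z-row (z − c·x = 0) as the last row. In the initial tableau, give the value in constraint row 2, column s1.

Slack s1 belongs to constraint 1; its column is the unit vector e_1, so the entry in row 2 is 0.

0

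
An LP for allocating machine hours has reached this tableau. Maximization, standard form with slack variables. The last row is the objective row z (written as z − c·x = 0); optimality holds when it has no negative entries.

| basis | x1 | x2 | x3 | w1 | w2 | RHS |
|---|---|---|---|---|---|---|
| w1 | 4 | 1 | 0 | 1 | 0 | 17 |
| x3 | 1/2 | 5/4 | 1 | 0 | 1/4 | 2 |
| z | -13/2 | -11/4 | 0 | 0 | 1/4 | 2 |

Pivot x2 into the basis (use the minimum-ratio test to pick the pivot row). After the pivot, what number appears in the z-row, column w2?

4/5

Ratio test on column x2 — row 1: 17/1 = 17; row 2: 2/(5/4) = 8/5. Minimum is 8/5 at row 2 (x3 leaves); pivot element 5/4.
Divide row 2 by 5/4; eliminate column x2 from the other rows.
z-row update in column w2: 1/4 − (-11/4)·(1/5) = 4/5.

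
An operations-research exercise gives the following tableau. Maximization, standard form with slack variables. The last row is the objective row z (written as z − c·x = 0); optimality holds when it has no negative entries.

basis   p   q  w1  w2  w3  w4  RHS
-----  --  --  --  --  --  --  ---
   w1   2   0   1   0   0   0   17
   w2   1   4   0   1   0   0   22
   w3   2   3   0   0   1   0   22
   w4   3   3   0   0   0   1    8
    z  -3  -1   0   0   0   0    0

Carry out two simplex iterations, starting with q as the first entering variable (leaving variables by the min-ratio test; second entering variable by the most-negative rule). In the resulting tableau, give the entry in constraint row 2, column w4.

-1/3

Ratio test on column q — row 1: entry 0 ≤ 0; row 2: 22/4 = 11/2; row 3: 22/3 = 22/3; row 4: 8/3 = 8/3. Minimum is 8/3 at row 4 (w4 leaves); pivot element 3.
Divide row 4 by 3; eliminate column q from the other rows.
Second iteration: most negative z-row entry is -2 in column p, so p enters.
Ratio test on column p — row 1: 17/2 = 17/2; row 2: entry -3 ≤ 0; row 3: entry -1 ≤ 0; row 4: (8/3)/1 = 8/3. Minimum is 8/3 at row 4 (q leaves); pivot element 1.
Divide row 4 by 1; eliminate column p from the other rows.
After both pivots, the entry at constraint row 2, column w4 is -1/3.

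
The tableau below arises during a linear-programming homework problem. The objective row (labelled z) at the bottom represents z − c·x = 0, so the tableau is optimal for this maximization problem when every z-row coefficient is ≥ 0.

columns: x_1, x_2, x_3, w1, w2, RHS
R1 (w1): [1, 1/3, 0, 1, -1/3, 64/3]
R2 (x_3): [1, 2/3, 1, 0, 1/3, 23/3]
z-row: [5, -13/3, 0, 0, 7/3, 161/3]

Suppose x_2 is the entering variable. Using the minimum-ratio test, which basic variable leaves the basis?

x_3

Column x_2 entries and ratios — w1: (64/3)/(1/3) = 64; x_3: (23/3)/(2/3) = 23/2.
Smallest ratio is 23/2 in the row of x_3, so x_3 leaves.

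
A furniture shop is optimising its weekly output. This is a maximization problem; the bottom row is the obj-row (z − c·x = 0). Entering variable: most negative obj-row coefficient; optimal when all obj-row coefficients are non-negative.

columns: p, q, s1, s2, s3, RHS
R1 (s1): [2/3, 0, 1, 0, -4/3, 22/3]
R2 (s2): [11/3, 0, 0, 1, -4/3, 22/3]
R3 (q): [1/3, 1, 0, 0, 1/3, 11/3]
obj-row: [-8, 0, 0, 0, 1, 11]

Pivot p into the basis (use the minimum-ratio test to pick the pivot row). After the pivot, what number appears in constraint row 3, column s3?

5/11

Ratio test on column p — row 1: (22/3)/(2/3) = 11; row 2: (22/3)/(11/3) = 2; row 3: (11/3)/(1/3) = 11. Minimum is 2 at row 2 (s2 leaves); pivot element 11/3.
Divide row 2 by 11/3; eliminate column p from the other rows.
Row 3 update in column s3: 1/3 − (1/3)·(-4/11) = 5/11.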